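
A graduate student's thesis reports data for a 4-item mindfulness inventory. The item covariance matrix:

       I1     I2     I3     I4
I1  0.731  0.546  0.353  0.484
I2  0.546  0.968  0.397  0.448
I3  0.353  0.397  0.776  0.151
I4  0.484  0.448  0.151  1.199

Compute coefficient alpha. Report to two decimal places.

coefficient alpha = 0.75

Σσ²ᵢ = 0.731 + 0.968 + 0.776 + 1.199 = 3.674
Σ_{i<j} σ_ij = 2.379
Var(T) = 3.674 + 2 × 2.379 = 8.432
α = (k/(k−1))·(1 − Σσ²ᵢ/Var(T)) = (4/3)·(1 − 3.674/8.432) = 0.75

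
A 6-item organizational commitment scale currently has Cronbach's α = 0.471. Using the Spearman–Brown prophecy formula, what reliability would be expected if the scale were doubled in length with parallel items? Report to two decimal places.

Length factor m = 2
α' = m·α / (1 + (m−1)·α)
   = 2 × 0.471 / (1 + (2 − 1) × 0.471)
   = 0.9420 / 1.4710 = 0.64

predicted reliability = 0.64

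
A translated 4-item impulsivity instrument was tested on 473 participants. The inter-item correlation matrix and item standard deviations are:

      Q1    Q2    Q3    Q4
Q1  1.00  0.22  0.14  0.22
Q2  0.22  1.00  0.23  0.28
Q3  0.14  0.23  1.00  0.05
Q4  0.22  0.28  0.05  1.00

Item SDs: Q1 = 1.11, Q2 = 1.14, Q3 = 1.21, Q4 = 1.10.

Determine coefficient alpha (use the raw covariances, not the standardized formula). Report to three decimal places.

Σσ²ᵢ = 1.11² + 1.14² + 1.21² + 1.10² = 5.2058
Covariances σ_ij = r_ij · s_i · s_j:
  σ(Q1,Q2) = 0.22 × 1.11 × 1.14 = 0.2784
  σ(Q1,Q3) = 0.14 × 1.11 × 1.21 = 0.1880
  σ(Q1,Q4) = 0.22 × 1.11 × 1.10 = 0.2686
  σ(Q2,Q3) = 0.23 × 1.14 × 1.21 = 0.3173
  σ(Q2,Q4) = 0.28 × 1.14 × 1.10 = 0.3511
  σ(Q3,Q4) = 0.05 × 1.21 × 1.10 = 0.0665
σ²_T = Σσ²ᵢ + 2·Σσ_ij = 5.2058 + 2 × 1.4699 = 8.1456
α = (4/3)·(1 − 5.2058/8.1456) = 0.481

coefficient alpha = 0.481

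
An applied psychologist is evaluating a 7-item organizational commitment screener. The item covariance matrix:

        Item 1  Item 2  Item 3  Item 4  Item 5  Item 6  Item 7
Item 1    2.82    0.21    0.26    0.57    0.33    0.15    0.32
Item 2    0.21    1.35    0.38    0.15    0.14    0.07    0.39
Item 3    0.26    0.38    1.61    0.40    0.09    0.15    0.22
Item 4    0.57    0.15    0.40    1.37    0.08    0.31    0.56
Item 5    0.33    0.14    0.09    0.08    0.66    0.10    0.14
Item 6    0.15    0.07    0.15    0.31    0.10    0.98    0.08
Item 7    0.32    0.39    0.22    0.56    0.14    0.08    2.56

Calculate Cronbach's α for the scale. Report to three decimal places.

α = 0.552

sum of item variances = 2.82 + 1.35 + 1.61 + 1.37 + 0.66 + 0.98 + 2.56 = 11.35
Sum of off-diagonal covariances = 5.10
σ²_total = 11.35 + 2 × 5.10 = 21.55
α = (k/(k−1))·(1 − sum of item variances/σ²_total) = (7/6)·(1 − 11.35/21.55) = 0.552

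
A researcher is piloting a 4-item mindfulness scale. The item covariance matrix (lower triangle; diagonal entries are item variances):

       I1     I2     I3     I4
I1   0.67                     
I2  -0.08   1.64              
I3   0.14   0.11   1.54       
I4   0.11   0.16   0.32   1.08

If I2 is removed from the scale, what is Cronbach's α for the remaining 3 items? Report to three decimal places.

Cronbach's α = 0.386

Remaining items: I1, I3, I4 (k = 3).
Σσᵢ² = 0.67 + 1.54 + 1.08 = 3.29
σ²_T = 3.29 + 2 × 0.57 = 4.43
α (item deleted) = (3/2)·(1 − 3.29/4.43) = 0.386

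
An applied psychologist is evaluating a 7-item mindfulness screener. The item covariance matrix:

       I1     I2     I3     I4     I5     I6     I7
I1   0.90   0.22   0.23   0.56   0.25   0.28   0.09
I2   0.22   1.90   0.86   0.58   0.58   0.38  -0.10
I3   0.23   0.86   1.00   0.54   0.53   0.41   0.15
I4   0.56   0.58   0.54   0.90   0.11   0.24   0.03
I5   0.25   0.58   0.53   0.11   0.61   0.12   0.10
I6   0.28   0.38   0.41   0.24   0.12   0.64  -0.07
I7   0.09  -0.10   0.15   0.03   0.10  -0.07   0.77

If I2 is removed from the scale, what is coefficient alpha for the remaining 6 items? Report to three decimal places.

Remaining items: I1, I3, I4, I5, I6, I7 (k = 6).
Σσ²ᵢ = 0.90 + 1.00 + 0.90 + 0.61 + 0.64 + 0.77 = 4.82
Var(T) = 4.82 + 2 × 3.57 = 11.96
α (item deleted) = (6/5)·(1 − 4.82/11.96) = 0.716

α = 0.716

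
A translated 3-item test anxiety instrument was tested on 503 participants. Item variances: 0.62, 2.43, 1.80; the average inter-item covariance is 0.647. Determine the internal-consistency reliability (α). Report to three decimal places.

Σσ²ᵢ = 0.62 + 2.43 + 1.80 = 4.85
Sum of the 3 distinct covariances = 3 × 0.647 = 1.941
σ²_T = Σσ²ᵢ + 2·Σcov = 4.85 + 2 × 1.941 = 8.732
α = (3/2)·(1 − 4.85/8.732) = 0.667

α = 0.667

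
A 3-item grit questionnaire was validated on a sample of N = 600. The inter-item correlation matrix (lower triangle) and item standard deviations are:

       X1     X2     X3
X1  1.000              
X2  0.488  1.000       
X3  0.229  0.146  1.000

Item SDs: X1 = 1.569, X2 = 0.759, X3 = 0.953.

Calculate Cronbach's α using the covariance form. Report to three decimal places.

Σσ²ᵢ = 1.569² + 0.759² + 0.953² = 3.9461
Covariances σ_ij = r_ij · s_i · s_j:
  σ(X1,X2) = 0.488 × 1.569 × 0.759 = 0.5811
  σ(X1,X3) = 0.229 × 1.569 × 0.953 = 0.3424
  σ(X2,X3) = 0.146 × 0.759 × 0.953 = 0.1056
σ²_T = Σσ²ᵢ + 2·Σσ_ij = 3.9461 + 2 × 1.0291 = 6.0043
α = (3/2)·(1 − 3.9461/6.0043) = 0.514

α = 0.514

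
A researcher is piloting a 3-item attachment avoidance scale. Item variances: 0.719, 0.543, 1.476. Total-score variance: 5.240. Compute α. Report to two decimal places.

α = 0.72

Σσᵢ² = 0.719 + 0.543 + 1.476 = 2.738
α = (k/(k−1))·(1 − Σσᵢ²/σ²_T) = (3/2)·(1 − 2.738/5.240) = 0.72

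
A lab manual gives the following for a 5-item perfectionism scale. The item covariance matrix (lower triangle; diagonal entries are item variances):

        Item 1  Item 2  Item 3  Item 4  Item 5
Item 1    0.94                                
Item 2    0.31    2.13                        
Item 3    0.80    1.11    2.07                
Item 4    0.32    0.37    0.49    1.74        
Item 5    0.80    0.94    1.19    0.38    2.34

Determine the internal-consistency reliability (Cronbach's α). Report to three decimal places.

sum of item variances = 0.94 + 2.13 + 2.07 + 1.74 + 2.34 = 9.22
Σ_{i<j} σ_ij = 6.71
σ²_T = 9.22 + 2 × 6.71 = 22.64
α = (k/(k−1))·(1 − sum of item variances/σ²_T) = (5/4)·(1 − 9.22/22.64) = 0.741

α = 0.741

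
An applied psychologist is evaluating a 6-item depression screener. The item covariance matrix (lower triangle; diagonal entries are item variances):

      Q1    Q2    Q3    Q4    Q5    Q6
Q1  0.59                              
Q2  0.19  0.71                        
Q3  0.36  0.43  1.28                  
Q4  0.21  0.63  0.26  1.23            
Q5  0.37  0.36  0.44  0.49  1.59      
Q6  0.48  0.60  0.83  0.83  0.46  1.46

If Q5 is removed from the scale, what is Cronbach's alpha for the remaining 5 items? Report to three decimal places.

Cronbach's alpha = 0.808

Remaining items: Q1, Q2, Q3, Q4, Q6 (k = 5).
sum of item variances = 0.59 + 0.71 + 1.28 + 1.23 + 1.46 = 5.27
total variance = 5.27 + 2 × 4.82 = 14.91
α (item deleted) = (5/4)·(1 − 5.27/14.91) = 0.808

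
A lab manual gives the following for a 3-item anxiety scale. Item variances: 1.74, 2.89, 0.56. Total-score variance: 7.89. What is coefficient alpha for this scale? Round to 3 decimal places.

sum of item variances = 1.74 + 2.89 + 0.56 = 5.19
α = (k/(k−1))·(1 − sum of item variances/σ²_T) = (3/2)·(1 − 5.19/7.89) = 0.513

α = 0.513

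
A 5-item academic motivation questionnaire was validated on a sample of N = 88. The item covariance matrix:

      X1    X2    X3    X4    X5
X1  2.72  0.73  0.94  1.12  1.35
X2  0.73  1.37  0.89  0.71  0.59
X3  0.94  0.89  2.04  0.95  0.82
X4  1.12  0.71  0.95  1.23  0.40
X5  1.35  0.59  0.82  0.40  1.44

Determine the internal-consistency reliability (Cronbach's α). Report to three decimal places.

Cronbach's α = 0.824

Σσᵢ² = 2.72 + 1.37 + 2.04 + 1.23 + 1.44 = 8.80
Sum of off-diagonal covariances = 8.50
σ²_total = 8.80 + 2 × 8.50 = 25.80
α = (k/(k−1))·(1 − Σσᵢ²/σ²_total) = (5/4)·(1 − 8.80/25.80) = 0.824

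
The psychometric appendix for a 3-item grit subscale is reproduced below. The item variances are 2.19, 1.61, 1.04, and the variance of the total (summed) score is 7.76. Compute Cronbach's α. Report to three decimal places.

α = 0.564

sum of item variances = 2.19 + 1.61 + 1.04 = 4.84
α = (k/(k−1))·(1 − sum of item variances/σ²_T) = (3/2)·(1 − 4.84/7.76) = 0.564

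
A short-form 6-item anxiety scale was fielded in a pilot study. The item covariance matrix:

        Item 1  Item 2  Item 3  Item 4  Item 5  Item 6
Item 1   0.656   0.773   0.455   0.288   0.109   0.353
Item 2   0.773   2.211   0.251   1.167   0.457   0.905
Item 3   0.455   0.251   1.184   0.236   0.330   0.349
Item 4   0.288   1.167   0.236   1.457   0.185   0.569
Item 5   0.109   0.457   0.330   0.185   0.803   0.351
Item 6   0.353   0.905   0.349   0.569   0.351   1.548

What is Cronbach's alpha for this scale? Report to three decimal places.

ΣVar(i) = 0.656 + 2.211 + 1.184 + 1.457 + 0.803 + 1.548 = 7.859
Σ_{i<j} σ_ij = 6.778
σ²_T = 7.859 + 2 × 6.778 = 21.415
α = (k/(k−1))·(1 − ΣVar(i)/σ²_T) = (6/5)·(1 − 7.859/21.415) = 0.760

Cronbach's alpha = 0.760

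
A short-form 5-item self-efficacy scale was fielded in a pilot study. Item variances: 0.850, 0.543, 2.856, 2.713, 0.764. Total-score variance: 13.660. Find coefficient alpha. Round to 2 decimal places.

ΣVar(i) = 0.850 + 0.543 + 2.856 + 2.713 + 0.764 = 7.726
α = (k/(k−1))·(1 − ΣVar(i)/Var(T)) = (5/4)·(1 − 7.726/13.660) = 0.54

α = 0.54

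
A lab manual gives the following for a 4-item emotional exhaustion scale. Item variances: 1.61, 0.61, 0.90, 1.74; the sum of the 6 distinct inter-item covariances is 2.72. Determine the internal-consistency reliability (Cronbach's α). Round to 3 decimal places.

ΣVar(i) = 1.61 + 0.61 + 0.90 + 1.74 = 4.86
Sum of distinct covariances = 2.72
total variance = ΣVar(i) + 2·Σcov = 4.86 + 2 × 2.72 = 10.30
α = (4/3)·(1 − 4.86/10.30) = 0.704

α = 0.704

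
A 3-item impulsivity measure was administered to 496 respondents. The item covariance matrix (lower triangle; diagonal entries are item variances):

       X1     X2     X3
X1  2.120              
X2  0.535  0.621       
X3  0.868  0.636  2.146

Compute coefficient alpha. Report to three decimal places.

α = 0.682

Σσᵢ² = 2.120 + 0.621 + 2.146 = 4.887
Sum of the distinct covariances = 2.039
σ²_T = 4.887 + 2 × 2.039 = 8.965
α = (k/(k−1))·(1 − Σσᵢ²/σ²_T) = (3/2)·(1 − 4.887/8.965) = 0.682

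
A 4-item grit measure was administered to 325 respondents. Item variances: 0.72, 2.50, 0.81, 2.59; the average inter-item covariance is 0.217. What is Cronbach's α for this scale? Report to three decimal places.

Cronbach's α = 0.376

sum of item variances = 0.72 + 2.50 + 0.81 + 2.59 = 6.62
Sum of the 6 distinct covariances = 6 × 0.217 = 1.302
σ²_T = sum of item variances + 2·Σcov = 6.62 + 2 × 1.302 = 9.224
α = (4/3)·(1 − 6.62/9.224) = 0.376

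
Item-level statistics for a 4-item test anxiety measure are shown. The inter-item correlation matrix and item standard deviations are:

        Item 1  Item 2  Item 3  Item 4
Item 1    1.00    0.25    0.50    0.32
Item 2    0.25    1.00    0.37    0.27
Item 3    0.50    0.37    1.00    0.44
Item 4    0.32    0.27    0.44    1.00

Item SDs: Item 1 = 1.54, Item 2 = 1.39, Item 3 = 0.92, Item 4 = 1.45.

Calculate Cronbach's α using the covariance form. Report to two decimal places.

Σσ²ᵢ = 1.54² + 1.39² + 0.92² + 1.45² = 7.2526
Covariances σ_ij = r_ij · s_i · s_j:
  σ(Item 1,Item 2) = 0.25 × 1.54 × 1.39 = 0.5352
  σ(Item 1,Item 3) = 0.50 × 1.54 × 0.92 = 0.7084
  σ(Item 1,Item 4) = 0.32 × 1.54 × 1.45 = 0.7146
  σ(Item 2,Item 3) = 0.37 × 1.39 × 0.92 = 0.4732
  σ(Item 2,Item 4) = 0.27 × 1.39 × 1.45 = 0.5442
  σ(Item 3,Item 4) = 0.44 × 0.92 × 1.45 = 0.5870
σ²_T = Σσ²ᵢ + 2·Σσ_ij = 7.2526 + 2 × 3.5626 = 14.3778
α = (4/3)·(1 − 7.2526/14.3778) = 0.66

α = 0.66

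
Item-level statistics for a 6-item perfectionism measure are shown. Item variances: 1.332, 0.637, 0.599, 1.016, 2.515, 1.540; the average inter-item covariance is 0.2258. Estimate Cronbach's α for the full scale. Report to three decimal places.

α = 0.564

sum of item variances = 1.332 + 0.637 + 0.599 + 1.016 + 2.515 + 1.540 = 7.639
Sum of the 15 distinct covariances = 15 × 0.2258 = 3.3870
σ²_T = sum of item variances + 2·Σcov = 7.639 + 2 × 3.3870 = 14.4130
α = (6/5)·(1 − 7.639/14.4130) = 0.564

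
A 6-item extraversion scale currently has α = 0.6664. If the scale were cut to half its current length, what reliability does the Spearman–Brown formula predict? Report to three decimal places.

Length factor m = 1/2
α' = m·α / (1 − (1−m)·α)
   = 1/2 × 0.6664 / (1 − (1 − 1/2) × 0.6664)
   = 0.3332 / 0.6668 = 0.500

predicted reliability = 0.500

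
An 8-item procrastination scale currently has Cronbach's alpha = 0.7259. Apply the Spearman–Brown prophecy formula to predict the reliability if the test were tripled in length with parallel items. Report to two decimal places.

Length factor m = 3
α' = m·α / (1 + (m−1)·α)
   = 3 × 0.7259 / (1 + (3 − 1) × 0.7259)
   = 2.1777 / 2.4518 = 0.89

predicted reliability = 0.89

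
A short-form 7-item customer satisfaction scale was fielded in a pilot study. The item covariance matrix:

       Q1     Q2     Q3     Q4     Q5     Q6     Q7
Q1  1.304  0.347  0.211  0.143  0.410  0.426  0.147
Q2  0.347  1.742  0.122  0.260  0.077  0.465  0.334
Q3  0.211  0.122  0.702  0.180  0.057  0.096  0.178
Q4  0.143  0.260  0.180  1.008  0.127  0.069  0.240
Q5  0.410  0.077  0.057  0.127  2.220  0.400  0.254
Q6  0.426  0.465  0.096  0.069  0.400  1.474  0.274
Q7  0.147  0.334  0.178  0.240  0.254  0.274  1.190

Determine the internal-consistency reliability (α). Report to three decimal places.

α = 0.583

ΣVar(i) = 1.304 + 1.742 + 0.702 + 1.008 + 2.220 + 1.474 + 1.190 = 9.640
Σ_{i<j} σ_ij = 4.817
total variance = 9.640 + 2 × 4.817 = 19.274
α = (k/(k−1))·(1 − ΣVar(i)/total variance) = (7/6)·(1 − 9.640/19.274) = 0.583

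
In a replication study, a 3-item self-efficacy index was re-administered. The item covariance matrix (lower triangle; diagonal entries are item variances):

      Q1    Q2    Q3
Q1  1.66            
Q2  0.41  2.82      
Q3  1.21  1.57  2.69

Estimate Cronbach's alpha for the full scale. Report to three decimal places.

α = 0.706

ΣVar(i) = 1.66 + 2.82 + 2.69 = 7.17
Sum of the distinct covariances = 3.19
σ²_T = 7.17 + 2 × 3.19 = 13.55
α = (k/(k−1))·(1 − ΣVar(i)/σ²_T) = (3/2)·(1 − 7.17/13.55) = 0.706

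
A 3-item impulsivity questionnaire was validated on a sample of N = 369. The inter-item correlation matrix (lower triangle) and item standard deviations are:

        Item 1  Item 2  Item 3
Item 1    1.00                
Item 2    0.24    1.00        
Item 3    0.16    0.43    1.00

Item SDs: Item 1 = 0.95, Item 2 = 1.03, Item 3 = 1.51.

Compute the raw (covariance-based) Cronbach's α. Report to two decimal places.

Σσ²ᵢ = 0.95² + 1.03² + 1.51² = 4.2435
Covariances σ_ij = r_ij · s_i · s_j:
  σ(Item 1,Item 2) = 0.24 × 0.95 × 1.03 = 0.2348
  σ(Item 1,Item 3) = 0.16 × 0.95 × 1.51 = 0.2295
  σ(Item 2,Item 3) = 0.43 × 1.03 × 1.51 = 0.6688
σ²_T = Σσ²ᵢ + 2·Σσ_ij = 4.2435 + 2 × 1.1331 = 6.5097
α = (3/2)·(1 − 4.2435/6.5097) = 0.52

Cronbach's α = 0.52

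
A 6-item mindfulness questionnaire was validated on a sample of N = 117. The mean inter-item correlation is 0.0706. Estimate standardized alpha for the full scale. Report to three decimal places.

Standardized α = k·r̄ / (1 + (k−1)·r̄) = 6 × 0.0706 / (1 + 5 × 0.0706)
  = 0.4236 / 1.3530 = 0.313

standardized alpha = 0.313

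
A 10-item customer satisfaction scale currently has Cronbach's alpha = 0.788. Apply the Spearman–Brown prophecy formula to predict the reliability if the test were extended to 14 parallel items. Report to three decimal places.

Length factor m = 14/10 = 1.4000
α' = m·α / (1 + (m−1)·α)
   = 14/10 × 0.788 / (1 + (14/10 − 1) × 0.788)
   = 1.1032 / 1.3152 = 0.839

predicted reliability = 0.839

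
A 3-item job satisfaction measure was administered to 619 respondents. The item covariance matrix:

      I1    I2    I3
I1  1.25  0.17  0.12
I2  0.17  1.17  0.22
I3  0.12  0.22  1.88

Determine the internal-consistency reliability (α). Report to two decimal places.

sum of item variances = 1.25 + 1.17 + 1.88 = 4.30
Sum of the distinct covariances = 0.51
total variance = 4.30 + 2 × 0.51 = 5.32
α = (k/(k−1))·(1 − sum of item variances/total variance) = (3/2)·(1 − 4.30/5.32) = 0.29

α = 0.29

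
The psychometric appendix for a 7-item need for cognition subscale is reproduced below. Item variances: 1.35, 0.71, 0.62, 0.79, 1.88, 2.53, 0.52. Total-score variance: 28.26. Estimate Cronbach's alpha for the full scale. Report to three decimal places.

Σσᵢ² = 1.35 + 0.71 + 0.62 + 0.79 + 1.88 + 2.53 + 0.52 = 8.40
α = (k/(k−1))·(1 − Σσᵢ²/Var(T)) = (7/6)·(1 − 8.40/28.26) = 0.820

Cronbach's alpha = 0.820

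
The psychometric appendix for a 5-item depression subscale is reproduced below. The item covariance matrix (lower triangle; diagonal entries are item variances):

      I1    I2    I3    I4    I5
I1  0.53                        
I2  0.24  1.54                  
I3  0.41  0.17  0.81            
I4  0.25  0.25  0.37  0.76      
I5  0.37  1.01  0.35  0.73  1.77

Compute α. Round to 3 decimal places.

α = 0.757

Σσ²ᵢ = 0.53 + 1.54 + 0.81 + 0.76 + 1.77 = 5.41
Σ_{i<j} σ_ij = 4.15
total variance = 5.41 + 2 × 4.15 = 13.71
α = (k/(k−1))·(1 − Σσ²ᵢ/total variance) = (5/4)·(1 − 5.41/13.71) = 0.757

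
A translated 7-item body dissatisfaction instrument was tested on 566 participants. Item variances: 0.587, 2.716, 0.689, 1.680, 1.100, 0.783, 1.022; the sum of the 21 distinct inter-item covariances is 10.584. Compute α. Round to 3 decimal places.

Σσᵢ² = 0.587 + 2.716 + 0.689 + 1.680 + 1.100 + 0.783 + 1.022 = 8.577
Sum of distinct covariances = 10.584
σ²_T = Σσᵢ² + 2·Σcov = 8.577 + 2 × 10.584 = 29.745
α = (7/6)·(1 − 8.577/29.745) = 0.830

α = 0.830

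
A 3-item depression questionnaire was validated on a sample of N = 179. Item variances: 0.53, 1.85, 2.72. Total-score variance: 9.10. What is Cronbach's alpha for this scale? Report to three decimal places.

α = 0.659

Σσ²ᵢ = 0.53 + 1.85 + 2.72 = 5.10
α = (k/(k−1))·(1 − Σσ²ᵢ/σ²_T) = (3/2)·(1 − 5.10/9.10) = 0.659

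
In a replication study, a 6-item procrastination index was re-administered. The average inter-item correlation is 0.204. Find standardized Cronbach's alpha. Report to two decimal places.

α = 0.61

Standardized α = k·r̄ / (1 + (k−1)·r̄) = 6 × 0.204 / (1 + 5 × 0.204)
  = 1.2240 / 2.0200 = 0.61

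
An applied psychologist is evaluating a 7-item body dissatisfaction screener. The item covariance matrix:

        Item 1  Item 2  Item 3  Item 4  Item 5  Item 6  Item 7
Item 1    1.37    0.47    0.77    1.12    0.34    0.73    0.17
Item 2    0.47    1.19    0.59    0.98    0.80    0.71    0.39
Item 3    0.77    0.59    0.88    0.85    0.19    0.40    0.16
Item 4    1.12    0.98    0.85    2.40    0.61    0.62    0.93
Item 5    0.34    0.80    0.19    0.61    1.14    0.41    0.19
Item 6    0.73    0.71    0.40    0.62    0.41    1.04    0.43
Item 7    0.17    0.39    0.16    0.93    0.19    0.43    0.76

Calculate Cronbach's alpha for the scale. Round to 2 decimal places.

Σσᵢ² = 1.37 + 1.19 + 0.88 + 2.40 + 1.14 + 1.04 + 0.76 = 8.78
Sum of the distinct covariances = 11.86
σ²_T = 8.78 + 2 × 11.86 = 32.50
α = (k/(k−1))·(1 − Σσᵢ²/σ²_T) = (7/6)·(1 − 8.78/32.50) = 0.85

α = 0.85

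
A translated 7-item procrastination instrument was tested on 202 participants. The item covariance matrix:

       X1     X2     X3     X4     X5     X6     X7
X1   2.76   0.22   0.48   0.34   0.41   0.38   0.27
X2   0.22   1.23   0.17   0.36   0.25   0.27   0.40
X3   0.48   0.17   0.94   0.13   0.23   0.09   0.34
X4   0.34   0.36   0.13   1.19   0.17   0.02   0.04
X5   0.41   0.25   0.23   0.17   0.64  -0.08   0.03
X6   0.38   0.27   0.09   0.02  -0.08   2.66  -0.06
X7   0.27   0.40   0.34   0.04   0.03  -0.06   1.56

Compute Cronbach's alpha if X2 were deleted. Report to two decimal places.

Remaining items: X1, X3, X4, X5, X6, X7 (k = 6).
Σσᵢ² = 2.76 + 0.94 + 1.19 + 0.64 + 2.66 + 1.56 = 9.75
total variance = 9.75 + 2 × 2.79 = 15.33
α (item deleted) = (6/5)·(1 − 9.75/15.33) = 0.44

Cronbach's alpha = 0.44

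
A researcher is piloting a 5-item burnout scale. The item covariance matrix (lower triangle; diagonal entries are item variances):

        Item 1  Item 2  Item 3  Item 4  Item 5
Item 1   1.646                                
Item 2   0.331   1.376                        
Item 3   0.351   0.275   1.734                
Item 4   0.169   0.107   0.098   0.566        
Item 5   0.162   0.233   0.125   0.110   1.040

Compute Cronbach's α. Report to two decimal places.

α = 0.48

Σσᵢ² = 1.646 + 1.376 + 1.734 + 0.566 + 1.040 = 6.362
Sum of the distinct covariances = 1.961
σ²_T = 6.362 + 2 × 1.961 = 10.284
α = (k/(k−1))·(1 − Σσᵢ²/σ²_T) = (5/4)·(1 − 6.362/10.284) = 0.48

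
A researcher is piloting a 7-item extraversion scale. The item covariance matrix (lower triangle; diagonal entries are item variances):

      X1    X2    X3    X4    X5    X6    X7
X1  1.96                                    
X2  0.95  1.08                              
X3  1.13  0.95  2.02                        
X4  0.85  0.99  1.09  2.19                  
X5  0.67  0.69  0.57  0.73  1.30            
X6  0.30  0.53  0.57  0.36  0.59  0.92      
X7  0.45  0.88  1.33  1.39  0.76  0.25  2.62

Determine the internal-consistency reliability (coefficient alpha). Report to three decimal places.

ΣVar(i) = 1.96 + 1.08 + 2.02 + 2.19 + 1.30 + 0.92 + 2.62 = 12.09
Sum of the distinct covariances = 16.03
Var(T) = 12.09 + 2 × 16.03 = 44.15
α = (k/(k−1))·(1 − ΣVar(i)/Var(T)) = (7/6)·(1 − 12.09/44.15) = 0.847

α = 0.847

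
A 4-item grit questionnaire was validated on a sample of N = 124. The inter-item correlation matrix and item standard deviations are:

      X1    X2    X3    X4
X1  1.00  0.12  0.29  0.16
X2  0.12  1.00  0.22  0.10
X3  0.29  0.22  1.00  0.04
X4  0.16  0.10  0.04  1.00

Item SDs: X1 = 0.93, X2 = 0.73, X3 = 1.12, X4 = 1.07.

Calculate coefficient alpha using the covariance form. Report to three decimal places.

coefficient alpha = 0.412

Σσ²ᵢ = 0.93² + 0.73² + 1.12² + 1.07² = 3.7971
Covariances σ_ij = r_ij · s_i · s_j:
  σ(X1,X2) = 0.12 × 0.93 × 0.73 = 0.0815
  σ(X1,X3) = 0.29 × 0.93 × 1.12 = 0.3021
  σ(X1,X4) = 0.16 × 0.93 × 1.07 = 0.1592
  σ(X2,X3) = 0.22 × 0.73 × 1.12 = 0.1799
  σ(X2,X4) = 0.10 × 0.73 × 1.07 = 0.0781
  σ(X3,X4) = 0.04 × 1.12 × 1.07 = 0.0479
σ²_T = Σσ²ᵢ + 2·Σσ_ij = 3.7971 + 2 × 0.8487 = 5.4945
α = (4/3)·(1 − 3.7971/5.4945) = 0.412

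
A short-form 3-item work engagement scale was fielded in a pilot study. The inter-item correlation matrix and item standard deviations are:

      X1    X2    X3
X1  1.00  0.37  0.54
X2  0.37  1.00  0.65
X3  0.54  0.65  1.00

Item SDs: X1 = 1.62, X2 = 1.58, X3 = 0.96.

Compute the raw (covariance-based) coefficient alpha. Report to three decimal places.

α = 0.718

Σσ²ᵢ = 1.62² + 1.58² + 0.96² = 6.0424
Covariances σ_ij = r_ij · s_i · s_j:
  σ(X1,X2) = 0.37 × 1.62 × 1.58 = 0.9471
  σ(X1,X3) = 0.54 × 1.62 × 0.96 = 0.8398
  σ(X2,X3) = 0.65 × 1.58 × 0.96 = 0.9859
σ²_T = Σσ²ᵢ + 2·Σσ_ij = 6.0424 + 2 × 2.7728 = 11.5880
α = (3/2)·(1 − 6.0424/11.5880) = 0.718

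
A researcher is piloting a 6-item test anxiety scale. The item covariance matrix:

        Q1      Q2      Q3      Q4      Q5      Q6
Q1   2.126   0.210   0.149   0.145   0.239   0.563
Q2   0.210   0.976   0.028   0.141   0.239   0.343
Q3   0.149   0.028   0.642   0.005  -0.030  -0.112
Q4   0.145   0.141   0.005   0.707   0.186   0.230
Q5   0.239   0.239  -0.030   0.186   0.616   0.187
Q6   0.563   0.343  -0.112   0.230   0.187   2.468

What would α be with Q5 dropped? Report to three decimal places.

Remaining items: Q1, Q2, Q3, Q4, Q6 (k = 5).
Σσ²ᵢ = 2.126 + 0.976 + 0.642 + 0.707 + 2.468 = 6.919
σ²_total = 6.919 + 2 × 1.702 = 10.323
α (item deleted) = (5/4)·(1 − 6.919/10.323) = 0.412

α = 0.412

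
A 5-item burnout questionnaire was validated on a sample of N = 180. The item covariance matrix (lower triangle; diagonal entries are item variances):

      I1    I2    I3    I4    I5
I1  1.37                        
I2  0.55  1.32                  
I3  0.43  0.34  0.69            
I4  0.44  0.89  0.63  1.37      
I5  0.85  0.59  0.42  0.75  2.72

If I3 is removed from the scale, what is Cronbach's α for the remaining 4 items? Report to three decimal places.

α = 0.727

Remaining items: I1, I2, I4, I5 (k = 4).
sum of item variances = 1.37 + 1.32 + 1.37 + 2.72 = 6.78
total variance = 6.78 + 2 × 4.07 = 14.92
α (item deleted) = (4/3)·(1 − 6.78/14.92) = 0.727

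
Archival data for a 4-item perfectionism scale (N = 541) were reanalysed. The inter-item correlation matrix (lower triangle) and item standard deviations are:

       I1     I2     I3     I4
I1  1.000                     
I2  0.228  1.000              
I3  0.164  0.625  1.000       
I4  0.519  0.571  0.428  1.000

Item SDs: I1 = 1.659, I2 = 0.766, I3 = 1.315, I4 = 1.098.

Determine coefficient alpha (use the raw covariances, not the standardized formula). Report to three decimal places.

α = 0.686

Σσ²ᵢ = 1.659² + 0.766² + 1.315² + 1.098² = 6.2739
Covariances σ_ij = r_ij · s_i · s_j:
  σ(I1,I2) = 0.228 × 1.659 × 0.766 = 0.2897
  σ(I1,I3) = 0.164 × 1.659 × 1.315 = 0.3578
  σ(I1,I4) = 0.519 × 1.659 × 1.098 = 0.9454
  σ(I2,I3) = 0.625 × 0.766 × 1.315 = 0.6296
  σ(I2,I4) = 0.571 × 0.766 × 1.098 = 0.4802
  σ(I3,I4) = 0.428 × 1.315 × 1.098 = 0.6180
σ²_T = Σσ²ᵢ + 2·Σσ_ij = 6.2739 + 2 × 3.3207 = 12.9153
α = (4/3)·(1 − 6.2739/12.9153) = 0.686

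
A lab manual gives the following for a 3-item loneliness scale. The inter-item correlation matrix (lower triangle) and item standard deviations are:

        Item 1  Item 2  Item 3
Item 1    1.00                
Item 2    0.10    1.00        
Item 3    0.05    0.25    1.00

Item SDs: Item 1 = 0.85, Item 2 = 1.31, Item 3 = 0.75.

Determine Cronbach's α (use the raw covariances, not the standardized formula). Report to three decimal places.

Σσ²ᵢ = 0.85² + 1.31² + 0.75² = 3.0011
Covariances σ_ij = r_ij · s_i · s_j:
  σ(Item 1,Item 2) = 0.10 × 0.85 × 1.31 = 0.1114
  σ(Item 1,Item 3) = 0.05 × 0.85 × 0.75 = 0.0319
  σ(Item 2,Item 3) = 0.25 × 1.31 × 0.75 = 0.2456
σ²_T = Σσ²ᵢ + 2·Σσ_ij = 3.0011 + 2 × 0.3889 = 3.7789
α = (3/2)·(1 − 3.0011/3.7789) = 0.309

α = 0.309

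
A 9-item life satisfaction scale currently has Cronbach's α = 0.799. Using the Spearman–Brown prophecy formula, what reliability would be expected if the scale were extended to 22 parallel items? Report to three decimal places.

predicted reliability = 0.907

Length factor m = 22/9 = 2.4444
α' = m·α / (1 + (m−1)·α)
   = 22/9 × 0.799 / (1 + (22/9 − 1) × 0.799)
   = 1.9531 / 2.1541 = 0.907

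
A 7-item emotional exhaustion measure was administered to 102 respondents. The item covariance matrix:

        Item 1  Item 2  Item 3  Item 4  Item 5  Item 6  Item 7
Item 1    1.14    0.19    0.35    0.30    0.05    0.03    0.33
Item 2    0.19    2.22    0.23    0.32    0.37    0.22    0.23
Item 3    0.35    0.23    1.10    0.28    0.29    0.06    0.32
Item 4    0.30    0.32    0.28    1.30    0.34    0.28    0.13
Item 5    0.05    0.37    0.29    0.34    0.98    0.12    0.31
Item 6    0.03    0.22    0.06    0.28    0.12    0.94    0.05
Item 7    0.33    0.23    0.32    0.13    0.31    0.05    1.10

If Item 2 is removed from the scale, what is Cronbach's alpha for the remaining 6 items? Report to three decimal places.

α = 0.596

Remaining items: Item 1, Item 3, Item 4, Item 5, Item 6, Item 7 (k = 6).
sum of item variances = 1.14 + 1.10 + 1.30 + 0.98 + 0.94 + 1.10 = 6.56
σ²_T = 6.56 + 2 × 3.24 = 13.04
α (item deleted) = (6/5)·(1 − 6.56/13.04) = 0.596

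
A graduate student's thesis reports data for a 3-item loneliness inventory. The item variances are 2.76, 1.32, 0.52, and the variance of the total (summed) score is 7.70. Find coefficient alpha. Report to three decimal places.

Σσᵢ² = 2.76 + 1.32 + 0.52 = 4.60
α = (k/(k−1))·(1 − Σσᵢ²/σ²_T) = (3/2)·(1 − 4.60/7.70) = 0.604

α = 0.604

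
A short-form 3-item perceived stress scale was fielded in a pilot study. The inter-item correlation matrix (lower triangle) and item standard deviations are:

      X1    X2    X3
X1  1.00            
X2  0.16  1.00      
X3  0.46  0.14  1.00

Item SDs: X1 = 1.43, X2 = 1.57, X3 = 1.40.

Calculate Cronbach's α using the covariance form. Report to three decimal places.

Cronbach's α = 0.494

Σσ²ᵢ = 1.43² + 1.57² + 1.40² = 6.4698
Covariances σ_ij = r_ij · s_i · s_j:
  σ(X1,X2) = 0.16 × 1.43 × 1.57 = 0.3592
  σ(X1,X3) = 0.46 × 1.43 × 1.40 = 0.9209
  σ(X2,X3) = 0.14 × 1.57 × 1.40 = 0.3077
σ²_T = Σσ²ᵢ + 2·Σσ_ij = 6.4698 + 2 × 1.5878 = 9.6454
α = (3/2)·(1 − 6.4698/9.6454) = 0.494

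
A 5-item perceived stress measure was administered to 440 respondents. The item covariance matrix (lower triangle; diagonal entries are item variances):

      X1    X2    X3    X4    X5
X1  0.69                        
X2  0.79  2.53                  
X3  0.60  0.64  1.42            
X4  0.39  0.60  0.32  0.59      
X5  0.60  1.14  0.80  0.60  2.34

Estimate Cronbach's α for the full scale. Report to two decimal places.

Cronbach's α = 0.79

ΣVar(i) = 0.69 + 2.53 + 1.42 + 0.59 + 2.34 = 7.57
Sum of the distinct covariances = 6.48
σ²_total = 7.57 + 2 × 6.48 = 20.53
α = (k/(k−1))·(1 − ΣVar(i)/σ²_total) = (5/4)·(1 − 7.57/20.53) = 0.79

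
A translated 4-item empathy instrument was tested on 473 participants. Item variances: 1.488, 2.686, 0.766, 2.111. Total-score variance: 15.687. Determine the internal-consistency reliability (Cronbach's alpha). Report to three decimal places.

Cronbach's alpha = 0.734

sum of item variances = 1.488 + 2.686 + 0.766 + 2.111 = 7.051
α = (k/(k−1))·(1 − sum of item variances/Var(T)) = (4/3)·(1 − 7.051/15.687) = 0.734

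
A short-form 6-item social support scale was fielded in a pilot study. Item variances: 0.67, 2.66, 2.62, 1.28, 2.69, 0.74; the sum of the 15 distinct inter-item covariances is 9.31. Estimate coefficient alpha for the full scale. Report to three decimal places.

Σσ²ᵢ = 0.67 + 2.66 + 2.62 + 1.28 + 2.69 + 0.74 = 10.66
Sum of distinct covariances = 9.31
Var(T) = Σσ²ᵢ + 2·Σcov = 10.66 + 2 × 9.31 = 29.28
α = (6/5)·(1 − 10.66/29.28) = 0.763

α = 0.763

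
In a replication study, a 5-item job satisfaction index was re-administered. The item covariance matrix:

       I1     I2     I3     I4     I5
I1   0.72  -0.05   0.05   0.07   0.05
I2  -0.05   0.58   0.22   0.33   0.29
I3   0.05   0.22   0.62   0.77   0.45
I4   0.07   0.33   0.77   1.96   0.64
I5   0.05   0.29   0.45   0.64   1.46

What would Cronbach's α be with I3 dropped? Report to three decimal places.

α = 0.481

Remaining items: I1, I2, I4, I5 (k = 4).
Σσ²ᵢ = 0.72 + 0.58 + 1.96 + 1.46 = 4.72
σ²_T = 4.72 + 2 × 1.33 = 7.38
α (item deleted) = (4/3)·(1 − 4.72/7.38) = 0.481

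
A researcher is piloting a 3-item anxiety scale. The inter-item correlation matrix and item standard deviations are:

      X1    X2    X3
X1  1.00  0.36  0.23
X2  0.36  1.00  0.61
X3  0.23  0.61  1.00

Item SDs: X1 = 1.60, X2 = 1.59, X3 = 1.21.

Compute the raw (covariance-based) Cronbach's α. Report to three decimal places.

α = 0.654

Σσ²ᵢ = 1.60² + 1.59² + 1.21² = 6.5522
Covariances σ_ij = r_ij · s_i · s_j:
  σ(X1,X2) = 0.36 × 1.60 × 1.59 = 0.9158
  σ(X1,X3) = 0.23 × 1.60 × 1.21 = 0.4453
  σ(X2,X3) = 0.61 × 1.59 × 1.21 = 1.1736
σ²_T = Σσ²ᵢ + 2·Σσ_ij = 6.5522 + 2 × 2.5347 = 11.6216
α = (3/2)·(1 − 6.5522/11.6216) = 0.654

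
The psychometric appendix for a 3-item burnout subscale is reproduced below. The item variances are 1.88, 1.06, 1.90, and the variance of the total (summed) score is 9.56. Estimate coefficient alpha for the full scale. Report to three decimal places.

α = 0.741

ΣVar(i) = 1.88 + 1.06 + 1.90 = 4.84
α = (k/(k−1))·(1 − ΣVar(i)/total variance) = (3/2)·(1 − 4.84/9.56) = 0.741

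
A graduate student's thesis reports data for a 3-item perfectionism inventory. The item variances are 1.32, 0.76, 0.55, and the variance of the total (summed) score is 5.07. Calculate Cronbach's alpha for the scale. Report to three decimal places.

α = 0.722

sum of item variances = 1.32 + 0.76 + 0.55 = 2.63
α = (k/(k−1))·(1 − sum of item variances/σ²_T) = (3/2)·(1 − 2.63/5.07) = 0.722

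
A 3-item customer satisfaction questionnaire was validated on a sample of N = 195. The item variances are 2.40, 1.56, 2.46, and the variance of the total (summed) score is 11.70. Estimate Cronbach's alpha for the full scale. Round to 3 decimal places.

α = 0.677

sum of item variances = 2.40 + 1.56 + 2.46 = 6.42
α = (k/(k−1))·(1 − sum of item variances/Var(T)) = (3/2)·(1 − 6.42/11.70) = 0.677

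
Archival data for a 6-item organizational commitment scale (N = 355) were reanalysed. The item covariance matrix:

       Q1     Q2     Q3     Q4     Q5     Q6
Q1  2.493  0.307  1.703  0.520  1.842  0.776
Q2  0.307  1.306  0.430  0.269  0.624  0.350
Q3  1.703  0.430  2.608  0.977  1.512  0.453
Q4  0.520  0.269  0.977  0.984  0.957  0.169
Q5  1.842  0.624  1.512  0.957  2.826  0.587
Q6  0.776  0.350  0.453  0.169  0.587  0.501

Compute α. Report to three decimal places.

Σσᵢ² = 2.493 + 1.306 + 2.608 + 0.984 + 2.826 + 0.501 = 10.718
Sum of the distinct covariances = 11.476
Var(T) = 10.718 + 2 × 11.476 = 33.670
α = (k/(k−1))·(1 − Σσᵢ²/Var(T)) = (6/5)·(1 − 10.718/33.670) = 0.818

α = 0.818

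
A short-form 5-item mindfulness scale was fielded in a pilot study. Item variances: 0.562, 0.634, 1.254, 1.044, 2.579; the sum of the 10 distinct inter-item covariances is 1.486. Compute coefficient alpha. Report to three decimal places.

coefficient alpha = 0.411

Σσ²ᵢ = 0.562 + 0.634 + 1.254 + 1.044 + 2.579 = 6.073
Sum of distinct covariances = 1.486
Var(T) = Σσ²ᵢ + 2·Σcov = 6.073 + 2 × 1.486 = 9.045
α = (5/4)·(1 − 6.073/9.045) = 0.411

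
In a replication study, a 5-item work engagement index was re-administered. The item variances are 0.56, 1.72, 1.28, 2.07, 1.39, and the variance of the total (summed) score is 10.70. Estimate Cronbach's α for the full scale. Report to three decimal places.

ΣVar(i) = 0.56 + 1.72 + 1.28 + 2.07 + 1.39 = 7.02
α = (k/(k−1))·(1 − ΣVar(i)/Var(T)) = (5/4)·(1 − 7.02/10.70) = 0.430

α = 0.430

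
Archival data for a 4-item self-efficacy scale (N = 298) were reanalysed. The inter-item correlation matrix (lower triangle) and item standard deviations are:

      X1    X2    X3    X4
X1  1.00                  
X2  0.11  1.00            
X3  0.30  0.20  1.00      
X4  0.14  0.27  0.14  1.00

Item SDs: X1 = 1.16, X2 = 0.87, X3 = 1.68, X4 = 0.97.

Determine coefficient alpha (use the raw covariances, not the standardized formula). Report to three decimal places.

Σσ²ᵢ = 1.16² + 0.87² + 1.68² + 0.97² = 5.8658
Covariances σ_ij = r_ij · s_i · s_j:
  σ(X1,X2) = 0.11 × 1.16 × 0.87 = 0.1110
  σ(X1,X3) = 0.30 × 1.16 × 1.68 = 0.5846
  σ(X1,X4) = 0.14 × 1.16 × 0.97 = 0.1575
  σ(X2,X3) = 0.20 × 0.87 × 1.68 = 0.2923
  σ(X2,X4) = 0.27 × 0.87 × 0.97 = 0.2279
  σ(X3,X4) = 0.14 × 1.68 × 0.97 = 0.2281
σ²_T = Σσ²ᵢ + 2·Σσ_ij = 5.8658 + 2 × 1.6014 = 9.0686
α = (4/3)·(1 − 5.8658/9.0686) = 0.471

coefficient alpha = 0.471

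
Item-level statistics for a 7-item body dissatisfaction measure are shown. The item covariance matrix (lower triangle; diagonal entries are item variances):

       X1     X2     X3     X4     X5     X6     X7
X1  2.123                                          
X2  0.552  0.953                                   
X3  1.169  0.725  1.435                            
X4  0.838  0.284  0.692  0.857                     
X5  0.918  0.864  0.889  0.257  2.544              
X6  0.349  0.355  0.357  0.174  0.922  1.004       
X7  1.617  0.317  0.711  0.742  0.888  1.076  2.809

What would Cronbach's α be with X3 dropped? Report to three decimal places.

Remaining items: X1, X2, X4, X5, X6, X7 (k = 6).
sum of item variances = 2.123 + 0.953 + 0.857 + 2.544 + 1.004 + 2.809 = 10.290
σ²_total = 10.290 + 2 × 10.153 = 30.596
α (item deleted) = (6/5)·(1 − 10.290/30.596) = 0.796

α = 0.796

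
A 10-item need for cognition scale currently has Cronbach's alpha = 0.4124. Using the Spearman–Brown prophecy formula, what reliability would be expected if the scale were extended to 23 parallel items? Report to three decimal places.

Length factor m = 23/10 = 2.3000
α' = m·α / (1 + (m−1)·α)
   = 23/10 × 0.4124 / (1 + (23/10 − 1) × 0.4124)
   = 0.9485 / 1.5361 = 0.617

predicted reliability = 0.617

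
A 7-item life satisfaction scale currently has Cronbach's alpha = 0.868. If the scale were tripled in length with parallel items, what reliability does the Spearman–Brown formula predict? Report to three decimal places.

predicted reliability = 0.952

Length factor m = 3
α' = m·α / (1 + (m−1)·α)
   = 3 × 0.868 / (1 + (3 − 1) × 0.868)
   = 2.6040 / 2.7360 = 0.952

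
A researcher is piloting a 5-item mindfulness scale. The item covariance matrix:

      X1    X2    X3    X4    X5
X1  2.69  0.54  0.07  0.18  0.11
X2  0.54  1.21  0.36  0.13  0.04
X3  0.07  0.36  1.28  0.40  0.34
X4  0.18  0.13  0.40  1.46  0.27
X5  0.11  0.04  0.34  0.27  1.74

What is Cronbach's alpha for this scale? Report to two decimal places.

α = 0.46

sum of item variances = 2.69 + 1.21 + 1.28 + 1.46 + 1.74 = 8.38
Sum of the distinct covariances = 2.44
σ²_T = 8.38 + 2 × 2.44 = 13.26
α = (k/(k−1))·(1 − sum of item variances/σ²_T) = (5/4)·(1 − 8.38/13.26) = 0.46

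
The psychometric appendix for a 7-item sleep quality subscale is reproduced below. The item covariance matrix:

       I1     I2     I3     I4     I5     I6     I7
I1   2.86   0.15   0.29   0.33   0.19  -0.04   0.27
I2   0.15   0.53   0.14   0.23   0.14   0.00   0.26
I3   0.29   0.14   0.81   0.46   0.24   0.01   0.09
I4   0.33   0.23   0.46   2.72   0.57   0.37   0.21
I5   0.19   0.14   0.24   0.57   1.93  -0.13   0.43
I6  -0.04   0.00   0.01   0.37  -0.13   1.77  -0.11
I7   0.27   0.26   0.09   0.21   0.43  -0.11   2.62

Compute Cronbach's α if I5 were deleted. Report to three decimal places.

Cronbach's α = 0.384

Remaining items: I1, I2, I3, I4, I6, I7 (k = 6).
Σσ²ᵢ = 2.86 + 0.53 + 0.81 + 2.72 + 1.77 + 2.62 = 11.31
σ²_total = 11.31 + 2 × 2.66 = 16.63
α (item deleted) = (6/5)·(1 − 11.31/16.63) = 0.384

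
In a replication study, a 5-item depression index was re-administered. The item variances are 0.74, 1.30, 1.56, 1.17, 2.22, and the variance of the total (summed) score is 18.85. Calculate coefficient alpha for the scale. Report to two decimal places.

Σσᵢ² = 0.74 + 1.30 + 1.56 + 1.17 + 2.22 = 6.99
α = (k/(k−1))·(1 − Σσᵢ²/Var(T)) = (5/4)·(1 − 6.99/18.85) = 0.79

α = 0.79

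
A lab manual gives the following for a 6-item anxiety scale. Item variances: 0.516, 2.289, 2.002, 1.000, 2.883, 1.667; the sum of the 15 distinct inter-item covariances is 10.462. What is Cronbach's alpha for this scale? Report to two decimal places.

Σσᵢ² = 0.516 + 2.289 + 2.002 + 1.000 + 2.883 + 1.667 = 10.357
Sum of distinct covariances = 10.462
Var(T) = Σσᵢ² + 2·Σcov = 10.357 + 2 × 10.462 = 31.281
α = (6/5)·(1 − 10.357/31.281) = 0.80

α = 0.80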